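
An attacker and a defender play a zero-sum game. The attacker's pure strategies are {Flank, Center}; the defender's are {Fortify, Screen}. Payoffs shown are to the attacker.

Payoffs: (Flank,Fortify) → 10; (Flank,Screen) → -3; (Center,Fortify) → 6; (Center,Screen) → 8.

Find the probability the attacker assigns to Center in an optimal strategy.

Row minima: Flank → -3, Center → 6; maximin = 6.
Column maxima: Fortify → 10, Screen → 8; minimax = 8.
6 ≠ 8, so there is no saddle point; optimal play is mixed.
Let the attacker play Flank with probability p. Expected payoff against Fortify: 10p + 6(1−p) = 4p + 6; against Screen: (-3)p + 8(1−p) = −11p + 8.
Setting these equal: 4p + 6 = −11p + 8 ⇒ 15p = 2 ⇒ p = 2/15, and the value is (4)·(2/15) + 6 = 98/15.
For the defender: with q = P(Fortify), equating Flank's and Center's payoffs gives 13q − 3 = −2q + 8 ⇒ q = 11/15.

13/15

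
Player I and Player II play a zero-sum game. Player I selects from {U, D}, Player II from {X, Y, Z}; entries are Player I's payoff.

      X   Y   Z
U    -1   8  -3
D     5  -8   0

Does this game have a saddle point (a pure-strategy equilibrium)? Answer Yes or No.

No

Row minima: U → -3, D → -8; maximin = -3.
Column maxima: X → 5, Y → 8, Z → 0; minimax = 0.
-3 ≠ 0, so no pure-strategy equilibrium exists.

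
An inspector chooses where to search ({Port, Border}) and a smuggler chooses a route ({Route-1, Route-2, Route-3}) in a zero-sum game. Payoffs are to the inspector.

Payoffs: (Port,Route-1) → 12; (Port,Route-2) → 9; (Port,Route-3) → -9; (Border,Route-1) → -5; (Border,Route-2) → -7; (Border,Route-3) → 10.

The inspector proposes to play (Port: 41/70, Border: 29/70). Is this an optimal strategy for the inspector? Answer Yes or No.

Against Route-1 this mix gives (41/70)·12 + (29/70)·(-5) = 347/70.
Against Route-2 this mix gives (41/70)·9 + (29/70)·(-7) = 83/35.
Against Route-3 this mix gives (41/70)·(-9) + (29/70)·10 = -79/70.
The smuggler will play Route-3, holding the inspector to -79/70. Shifting weight toward the row that does better against Route-3 would raise this floor (the equalizing mix achieves 27/35 against both Route-3 and Route-2), so the proposed strategy is not optimal.

No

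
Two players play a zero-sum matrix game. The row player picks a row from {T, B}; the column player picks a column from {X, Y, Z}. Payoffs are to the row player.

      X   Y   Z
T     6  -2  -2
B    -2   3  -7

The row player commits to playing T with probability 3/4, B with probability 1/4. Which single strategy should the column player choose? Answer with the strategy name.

If the column player plays X, the row player's expected payoff is (3/4)·6 + (1/4)·(-2) = 4.
If the column player plays Y, the row player's expected payoff is (3/4)·(-2) + (1/4)·3 = -3/4.
If the column player plays Z, the row player's expected payoff is (3/4)·(-2) + (1/4)·(-7) = -13/4.
The column player minimizes the row player's payoff; the smallest is -13/4, so the best response is Z.

Z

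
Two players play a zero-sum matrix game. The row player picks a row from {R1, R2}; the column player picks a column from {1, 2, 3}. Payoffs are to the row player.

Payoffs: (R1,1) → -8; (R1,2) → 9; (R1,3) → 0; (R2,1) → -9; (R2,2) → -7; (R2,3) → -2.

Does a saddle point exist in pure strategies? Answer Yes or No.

Row minima: R1 → -8, R2 → -9; maximin = -8.
Column maxima: 1 → -8, 2 → 9, 3 → 0; minimax = -8.
maximin = minimax = -8, so a saddle point exists.

Yes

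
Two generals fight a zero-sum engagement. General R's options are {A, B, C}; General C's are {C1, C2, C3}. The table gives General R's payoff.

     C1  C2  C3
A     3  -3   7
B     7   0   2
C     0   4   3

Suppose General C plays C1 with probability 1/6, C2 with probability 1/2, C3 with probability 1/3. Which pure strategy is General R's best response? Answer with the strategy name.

Expected payoff of A: (1/6)·3 + (1/2)·(-3) + (1/3)·7 = 4/3.
Expected payoff of B: (1/6)·7 + (1/2)·0 + (1/3)·2 = 11/6.
Expected payoff of C: (1/6)·0 + (1/2)·4 + (1/3)·3 = 3.
The largest is 3, so General R's best response is C.

C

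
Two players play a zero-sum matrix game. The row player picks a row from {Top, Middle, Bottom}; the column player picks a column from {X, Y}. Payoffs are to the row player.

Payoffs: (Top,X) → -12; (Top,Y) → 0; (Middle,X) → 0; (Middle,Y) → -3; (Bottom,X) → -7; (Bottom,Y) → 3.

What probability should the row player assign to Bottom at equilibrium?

3/13

Row minima: Top → -12, Middle → -3, Bottom → -7; maximin = -3.
Column maxima: X → 0, Y → 3; minimax = 0.
-3 ≠ 0, so there is no saddle point; optimal play is mixed.
Top is strictly dominated by Bottom, so the row player never plays it.
On the remaining 2×2 (Middle, Bottom vs X, Y):
Let the row player play Middle with probability p. Expected payoff against X: 0p + (-7)(1−p) = 7p − 7; against Y: (-3)p + 3(1−p) = −6p + 3.
Setting these equal: 7p − 7 = −6p + 3 ⇒ 13p = 10 ⇒ p = 10/13, and the value is (7)·(10/13) − 7 = -21/13.
For the column player: with q = P(X), equating Middle's and Bottom's payoffs gives 3q − 3 = −10q + 3 ⇒ q = 6/13.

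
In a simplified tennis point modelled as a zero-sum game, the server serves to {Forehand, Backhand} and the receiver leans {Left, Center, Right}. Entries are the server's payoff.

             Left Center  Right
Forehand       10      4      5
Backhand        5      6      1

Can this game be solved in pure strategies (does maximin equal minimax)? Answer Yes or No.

Row minima: Forehand → 4, Backhand → 1; maximin = 4.
Column maxima: Left → 10, Center → 6, Right → 5; minimax = 5.
4 ≠ 5, so no pure-strategy equilibrium exists.

No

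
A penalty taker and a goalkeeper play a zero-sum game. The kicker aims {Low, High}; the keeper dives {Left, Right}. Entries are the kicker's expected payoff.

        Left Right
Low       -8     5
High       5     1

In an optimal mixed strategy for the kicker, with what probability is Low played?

4/17

Row minima: Low → -8, High → 1; maximin = 1.
Column maxima: Left → 5, Right → 5; minimax = 5.
1 ≠ 5, so there is no saddle point; optimal play is mixed.
Let the kicker play Low with probability p. Expected payoff against Left: (-8)p + 5(1−p) = −13p + 5; against Right: 5p + 1(1−p) = 4p + 1.
Setting these equal: −13p + 5 = 4p + 1 ⇒ −17p = -4 ⇒ p = 4/17, and the value is (-13)·(4/17) + 5 = 33/17.
For the keeper: with q = P(Left), equating Low's and High's payoffs gives −13q + 5 = 4q + 1 ⇒ q = 4/17.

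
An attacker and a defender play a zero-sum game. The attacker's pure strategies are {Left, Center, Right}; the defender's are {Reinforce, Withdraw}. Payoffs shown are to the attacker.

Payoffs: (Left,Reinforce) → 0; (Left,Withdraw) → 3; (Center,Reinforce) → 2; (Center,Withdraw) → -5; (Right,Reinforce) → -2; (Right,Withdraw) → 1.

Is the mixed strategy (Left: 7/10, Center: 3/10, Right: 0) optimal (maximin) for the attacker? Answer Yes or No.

Against Reinforce this mix gives (7/10)·0 + (3/10)·2 = 3/5.
Against Withdraw this mix gives (7/10)·3 + (3/10)·(-5) = 3/5.
All of the defender's active replies (Reinforce, Withdraw) yield 3/5, and no column does worse for the attacker. The mix makes the defender indifferent and guarantees 3/5, so it is optimal.

Yes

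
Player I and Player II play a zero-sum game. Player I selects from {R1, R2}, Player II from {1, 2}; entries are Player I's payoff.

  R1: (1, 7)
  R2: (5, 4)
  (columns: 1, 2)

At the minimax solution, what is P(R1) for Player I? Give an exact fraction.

1/7

Row minima: R1 → 1, R2 → 4; maximin = 4.
Column maxima: 1 → 5, 2 → 7; minimax = 5.
4 ≠ 5, so there is no saddle point; optimal play is mixed.
Let Player I play R1 with probability p. Expected payoff against 1: 1p + 5(1−p) = −4p + 5; against 2: 7p + 4(1−p) = 3p + 4.
Setting these equal: −4p + 5 = 3p + 4 ⇒ −7p = -1 ⇒ p = 1/7, and the value is (-4)·(1/7) + 5 = 31/7.
For Player II: with q = P(1), equating R1's and R2's payoffs gives −6q + 7 = q + 4 ⇒ q = 3/7.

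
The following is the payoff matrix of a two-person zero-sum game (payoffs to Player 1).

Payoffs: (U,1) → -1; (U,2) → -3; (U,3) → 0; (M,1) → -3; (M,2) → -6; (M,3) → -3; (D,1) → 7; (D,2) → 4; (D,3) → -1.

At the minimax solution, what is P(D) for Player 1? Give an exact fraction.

Row minima: U → -3, M → -6, D → -1; maximin = -1.
Column maxima: 1 → 7, 2 → 4, 3 → 0; minimax = 0.
-1 ≠ 0, so there is no saddle point; optimal play is mixed.
M is strictly dominated by U, so Player 1 never plays it.
1 is strictly dominated by 2 (it gives Player 1 strictly more in every row), so Player 2 never plays it.
On the remaining 2×2 (U, D vs 2, 3):
Let Player 1 play U with probability p. Expected payoff against 2: (-3)p + 4(1−p) = −7p + 4; against 3: 0p + (-1)(1−p) = p − 1.
Setting these equal: −7p + 4 = p − 1 ⇒ −8p = -5 ⇒ p = 5/8, and the value is (-7)·(5/8) + 4 = -3/8.
For Player 2: with q = P(2), equating U's and D's payoffs gives −3q = 5q − 1 ⇒ q = 1/8.

3/8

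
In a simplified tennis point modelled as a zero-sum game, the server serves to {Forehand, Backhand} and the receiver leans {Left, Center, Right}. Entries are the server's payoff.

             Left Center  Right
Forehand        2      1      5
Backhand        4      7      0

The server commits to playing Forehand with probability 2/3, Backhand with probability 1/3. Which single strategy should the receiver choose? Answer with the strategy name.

Left

If the receiver plays Left, the server's expected payoff is (2/3)·2 + (1/3)·4 = 8/3.
If the receiver plays Center, the server's expected payoff is (2/3)·1 + (1/3)·7 = 3.
If the receiver plays Right, the server's expected payoff is (2/3)·5 + (1/3)·0 = 10/3.
The receiver minimizes the server's payoff; the smallest is 8/3, so the best response is Left.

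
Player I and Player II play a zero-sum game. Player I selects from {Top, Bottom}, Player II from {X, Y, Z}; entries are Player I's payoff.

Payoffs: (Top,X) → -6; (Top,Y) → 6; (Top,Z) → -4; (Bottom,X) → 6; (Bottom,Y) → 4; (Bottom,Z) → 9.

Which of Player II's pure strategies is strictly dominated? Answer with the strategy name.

Z

X holds Player I's payoff strictly below Z in every row: -6 < -4, 6 < 9.
So Z is strictly dominated for Player II.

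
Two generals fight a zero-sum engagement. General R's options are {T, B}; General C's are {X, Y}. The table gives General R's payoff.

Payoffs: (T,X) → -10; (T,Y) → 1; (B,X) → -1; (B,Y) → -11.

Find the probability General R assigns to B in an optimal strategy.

Row minima: T → -10, B → -11; maximin = -10.
Column maxima: X → -1, Y → 1; minimax = -1.
-10 ≠ -1, so there is no saddle point; optimal play is mixed.
Let General R play T with probability p. Expected payoff against X: (-10)p + (-1)(1−p) = −9p − 1; against Y: 1p + (-11)(1−p) = 12p − 11.
Setting these equal: −9p − 1 = 12p − 11 ⇒ −21p = -10 ⇒ p = 10/21, and the value is (-9)·(10/21) − 1 = -37/7.
For General C: with q = P(X), equating T's and B's payoffs gives −11q + 1 = 10q − 11 ⇒ q = 4/7.

11/21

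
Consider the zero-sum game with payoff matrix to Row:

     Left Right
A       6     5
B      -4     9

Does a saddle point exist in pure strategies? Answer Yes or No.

No

Row minima: A → 5, B → -4; maximin = 5.
Column maxima: Left → 6, Right → 9; minimax = 6.
5 ≠ 6, so no pure-strategy equilibrium exists.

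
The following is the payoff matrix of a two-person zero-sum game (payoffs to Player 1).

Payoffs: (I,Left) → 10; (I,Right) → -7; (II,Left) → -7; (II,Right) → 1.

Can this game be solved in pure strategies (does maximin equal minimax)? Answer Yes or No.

Row minima: I → -7, II → -7; maximin = -7.
Column maxima: Left → 10, Right → 1; minimax = 1.
-7 ≠ 1, so no pure-strategy equilibrium exists.

No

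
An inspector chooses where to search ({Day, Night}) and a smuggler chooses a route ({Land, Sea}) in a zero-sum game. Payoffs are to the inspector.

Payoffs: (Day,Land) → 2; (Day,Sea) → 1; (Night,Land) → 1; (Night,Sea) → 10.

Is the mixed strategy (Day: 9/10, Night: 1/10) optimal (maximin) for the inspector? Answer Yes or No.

Yes

Against Land this mix gives (9/10)·2 + (1/10)·1 = 19/10.
Against Sea this mix gives (9/10)·1 + (1/10)·10 = 19/10.
All of the smuggler's active replies (Land, Sea) yield 19/10, and no column does worse for the inspector. The mix makes the smuggler indifferent and guarantees 19/10, so it is optimal.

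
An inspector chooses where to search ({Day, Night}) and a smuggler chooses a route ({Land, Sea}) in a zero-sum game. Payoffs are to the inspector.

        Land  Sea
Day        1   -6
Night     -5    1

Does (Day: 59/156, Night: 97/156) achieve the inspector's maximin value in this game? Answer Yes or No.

Against Land this mix gives (59/156)·1 + (97/156)·(-5) = -71/26.
Against Sea this mix gives (59/156)·(-6) + (97/156)·1 = -257/156.
The smuggler will play Land, holding the inspector to -71/26. Shifting weight toward the row that does better against Land would raise this floor (the equalizing mix achieves -29/13 against both Land and Sea), so the proposed strategy is not optimal.

No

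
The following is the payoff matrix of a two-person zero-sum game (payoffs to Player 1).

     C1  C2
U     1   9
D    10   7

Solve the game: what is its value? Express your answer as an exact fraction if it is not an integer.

83/11

Row minima: U → 1, D → 7; maximin = 7.
Column maxima: C1 → 10, C2 → 9; minimax = 9.
7 ≠ 9, so there is no saddle point; optimal play is mixed.
Let Player 1 play U with probability p. Expected payoff against C1: 1p + 10(1−p) = −9p + 10; against C2: 9p + 7(1−p) = 2p + 7.
Setting these equal: −9p + 10 = 2p + 7 ⇒ −11p = -3 ⇒ p = 3/11, and the value is (-9)·(3/11) + 10 = 83/11.
For Player 2: with q = P(C1), equating U's and D's payoffs gives −8q + 9 = 3q + 7 ⇒ q = 2/11.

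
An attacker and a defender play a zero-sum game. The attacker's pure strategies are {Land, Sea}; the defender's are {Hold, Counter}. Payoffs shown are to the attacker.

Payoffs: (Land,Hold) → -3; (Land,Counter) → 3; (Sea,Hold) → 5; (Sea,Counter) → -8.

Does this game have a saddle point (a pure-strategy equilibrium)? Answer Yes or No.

No

Row minima: Land → -3, Sea → -8; maximin = -3.
Column maxima: Hold → 5, Counter → 3; minimax = 3.
-3 ≠ 3, so no pure-strategy equilibrium exists.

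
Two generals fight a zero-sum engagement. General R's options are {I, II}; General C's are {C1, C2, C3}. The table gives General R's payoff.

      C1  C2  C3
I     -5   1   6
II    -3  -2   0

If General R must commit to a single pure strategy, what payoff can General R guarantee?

-3

Row minima: I → -5, II → -3.
The best of these is -3.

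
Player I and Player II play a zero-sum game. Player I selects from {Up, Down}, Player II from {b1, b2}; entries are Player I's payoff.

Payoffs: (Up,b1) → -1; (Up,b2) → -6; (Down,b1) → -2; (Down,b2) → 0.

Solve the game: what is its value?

Row minima: Up → -6, Down → -2; maximin = -2.
Column maxima: b1 → -1, b2 → 0; minimax = -1.
-2 ≠ -1, so there is no saddle point; optimal play is mixed.
Let Player I play Up with probability p. Expected payoff against b1: (-1)p + (-2)(1−p) = p − 2; against b2: (-6)p + 0(1−p) = −6p.
Setting these equal: p − 2 = −6p ⇒ 7p = 2 ⇒ p = 2/7, and the value is (1)·(2/7) − 2 = -12/7.
For Player II: with q = P(b1), equating Up's and Down's payoffs gives 5q − 6 = −2q ⇒ q = 6/7.

-12/7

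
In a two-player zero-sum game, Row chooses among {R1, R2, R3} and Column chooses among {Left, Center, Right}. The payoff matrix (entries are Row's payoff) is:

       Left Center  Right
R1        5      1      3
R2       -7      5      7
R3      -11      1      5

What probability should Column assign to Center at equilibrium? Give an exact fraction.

3/4

Row minima: R1 → 1, R2 → -7, R3 → -11; maximin = 1.
Column maxima: Left → 5, Center → 5, Right → 7; minimax = 5.
1 ≠ 5, so there is no saddle point; optimal play is mixed.
R3 is strictly dominated by R2, so Row never plays it.
Right is strictly dominated by Center (it gives Row strictly more in every row), so Column never plays it.
On the remaining 2×2 (R1, R2 vs Left, Center):
Let Row play R1 with probability p. Expected payoff against Left: 5p + (-7)(1−p) = 12p − 7; against Center: 1p + 5(1−p) = −4p + 5.
Setting these equal: 12p − 7 = −4p + 5 ⇒ 16p = 12 ⇒ p = 3/4, and the value is (12)·(3/4) − 7 = 2.
For Column: with q = P(Left), equating R1's and R2's payoffs gives 4q + 1 = −12q + 5 ⇒ q = 1/4.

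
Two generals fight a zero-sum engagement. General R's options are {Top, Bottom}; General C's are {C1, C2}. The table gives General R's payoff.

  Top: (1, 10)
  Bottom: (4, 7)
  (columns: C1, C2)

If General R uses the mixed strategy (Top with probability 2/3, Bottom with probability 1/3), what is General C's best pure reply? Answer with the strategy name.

If General C plays C1, General R's expected payoff is (2/3)·1 + (1/3)·4 = 2.
If General C plays C2, General R's expected payoff is (2/3)·10 + (1/3)·7 = 9.
General C minimizes General R's payoff; the smallest is 2, so the best response is C1.

C1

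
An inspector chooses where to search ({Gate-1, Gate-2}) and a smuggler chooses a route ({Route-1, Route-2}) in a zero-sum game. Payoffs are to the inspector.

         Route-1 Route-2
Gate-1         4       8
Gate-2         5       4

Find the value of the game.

24/5

Row minima: Gate-1 → 4, Gate-2 → 4; maximin = 4.
Column maxima: Route-1 → 5, Route-2 → 8; minimax = 5.
4 ≠ 5, so there is no saddle point; optimal play is mixed.
Let the inspector play Gate-1 with probability p. Expected payoff against Route-1: 4p + 5(1−p) = −p + 5; against Route-2: 8p + 4(1−p) = 4p + 4.
Setting these equal: −p + 5 = 4p + 4 ⇒ −5p = -1 ⇒ p = 1/5, and the value is (-1)·(1/5) + 5 = 24/5.
For the smuggler: with q = P(Route-1), equating Gate-1's and Gate-2's payoffs gives −4q + 8 = q + 4 ⇒ q = 4/5.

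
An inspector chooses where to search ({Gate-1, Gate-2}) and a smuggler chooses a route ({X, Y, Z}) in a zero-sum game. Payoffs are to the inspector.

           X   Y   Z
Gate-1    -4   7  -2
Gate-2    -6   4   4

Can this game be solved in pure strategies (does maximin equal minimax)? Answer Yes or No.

Yes

Row minima: Gate-1 → -4, Gate-2 → -6; maximin = -4.
Column maxima: X → -4, Y → 7, Z → 4; minimax = -4.
maximin = minimax = -4, so a saddle point exists.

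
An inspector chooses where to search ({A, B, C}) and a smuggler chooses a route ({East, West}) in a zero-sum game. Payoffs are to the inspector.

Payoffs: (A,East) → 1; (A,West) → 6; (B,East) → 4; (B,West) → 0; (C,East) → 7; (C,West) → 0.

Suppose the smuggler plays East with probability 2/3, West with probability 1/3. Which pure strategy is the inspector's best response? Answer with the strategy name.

Expected payoff of A: (2/3)·1 + (1/3)·6 = 8/3.
Expected payoff of B: (2/3)·4 + (1/3)·0 = 8/3.
Expected payoff of C: (2/3)·7 + (1/3)·0 = 14/3.
The largest is 14/3, so the inspector's best response is C.

C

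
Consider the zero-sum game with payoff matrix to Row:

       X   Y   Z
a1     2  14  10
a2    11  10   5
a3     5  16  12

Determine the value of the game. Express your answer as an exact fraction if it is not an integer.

107/13

Row minima: a1 → 2, a2 → 5, a3 → 5; maximin = 5.
Column maxima: X → 11, Y → 16, Z → 12; minimax = 11.
5 ≠ 11, so there is no saddle point; optimal play is mixed.
a1 is strictly dominated by a3, so Row never plays it.
Y is strictly dominated by Z (it gives Row strictly more in every row), so Column never plays it.
On the remaining 2×2 (a2, a3 vs X, Z):
Let Row play a2 with probability p. Expected payoff against X: 11p + 5(1−p) = 6p + 5; against Z: 5p + 12(1−p) = −7p + 12.
Setting these equal: 6p + 5 = −7p + 12 ⇒ 13p = 7 ⇒ p = 7/13, and the value is (6)·(7/13) + 5 = 107/13.
For Column: with q = P(X), equating a2's and a3's payoffs gives 6q + 5 = −7q + 12 ⇒ q = 7/13.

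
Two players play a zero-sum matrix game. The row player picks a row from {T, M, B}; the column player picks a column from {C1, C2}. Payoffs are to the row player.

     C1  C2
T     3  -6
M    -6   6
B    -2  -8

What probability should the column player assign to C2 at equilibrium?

Row minima: T → -6, M → -6, B → -8; maximin = -6.
Column maxima: C1 → 3, C2 → 6; minimax = 3.
-6 ≠ 3, so there is no saddle point; optimal play is mixed.
B is strictly dominated by T, so the row player never plays it.
On the remaining 2×2 (T, M vs C1, C2):
Let the row player play T with probability p. Expected payoff against C1: 3p + (-6)(1−p) = 9p − 6; against C2: (-6)p + 6(1−p) = −12p + 6.
Setting these equal: 9p − 6 = −12p + 6 ⇒ 21p = 12 ⇒ p = 4/7, and the value is (9)·(4/7) − 6 = -6/7.
For the column player: with q = P(C1), equating T's and M's payoffs gives 9q − 6 = −12q + 6 ⇒ q = 4/7.

3/7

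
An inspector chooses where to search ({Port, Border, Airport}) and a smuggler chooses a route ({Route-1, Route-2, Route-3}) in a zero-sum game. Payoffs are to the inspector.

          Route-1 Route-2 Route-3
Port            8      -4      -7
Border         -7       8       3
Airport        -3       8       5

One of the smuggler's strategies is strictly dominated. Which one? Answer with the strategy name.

Route-2

Route-3 holds the inspector's payoff strictly below Route-2 in every row: -7 < -4, 3 < 8, 5 < 8.
So Route-2 is strictly dominated for the smuggler.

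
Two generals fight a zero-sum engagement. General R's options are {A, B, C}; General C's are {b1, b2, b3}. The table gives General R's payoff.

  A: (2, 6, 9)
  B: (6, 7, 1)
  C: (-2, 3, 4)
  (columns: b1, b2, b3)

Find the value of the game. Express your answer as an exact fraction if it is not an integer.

Row minima: A → 2, B → 1, C → -2; maximin = 2.
Column maxima: b1 → 6, b2 → 7, b3 → 9; minimax = 6.
2 ≠ 6, so there is no saddle point; optimal play is mixed.
C is strictly dominated by A, so General R never plays it.
b2 is strictly dominated by b1 (it gives General R strictly more in every row), so General C never plays it.
On the remaining 2×2 (A, B vs b1, b3):
Let General R play A with probability p. Expected payoff against b1: 2p + 6(1−p) = −4p + 6; against b3: 9p + 1(1−p) = 8p + 1.
Setting these equal: −4p + 6 = 8p + 1 ⇒ −12p = -5 ⇒ p = 5/12, and the value is (-4)·(5/12) + 6 = 13/3.
For General C: with q = P(b1), equating A's and B's payoffs gives −7q + 9 = 5q + 1 ⇒ q = 2/3.

13/3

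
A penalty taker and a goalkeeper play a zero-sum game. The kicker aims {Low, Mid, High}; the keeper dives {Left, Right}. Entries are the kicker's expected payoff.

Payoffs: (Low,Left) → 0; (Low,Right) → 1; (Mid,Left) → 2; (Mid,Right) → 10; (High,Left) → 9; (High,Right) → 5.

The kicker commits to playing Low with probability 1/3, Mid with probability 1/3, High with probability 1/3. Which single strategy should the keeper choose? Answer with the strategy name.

Left

If the keeper plays Left, the kicker's expected payoff is (1/3)·0 + (1/3)·2 + (1/3)·9 = 11/3.
If the keeper plays Right, the kicker's expected payoff is (1/3)·1 + (1/3)·10 + (1/3)·5 = 16/3.
The keeper minimizes the kicker's payoff; the smallest is 11/3, so the best response is Left.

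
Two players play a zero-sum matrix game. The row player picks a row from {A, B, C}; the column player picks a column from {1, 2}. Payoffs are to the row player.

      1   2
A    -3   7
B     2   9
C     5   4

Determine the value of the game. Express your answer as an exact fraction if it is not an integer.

Row minima: A → -3, B → 2, C → 4; maximin = 4.
Column maxima: 1 → 5, 2 → 9; minimax = 5.
4 ≠ 5, so there is no saddle point; optimal play is mixed.
A is strictly dominated by B, so the row player never plays it.
On the remaining 2×2 (B, C vs 1, 2):
Let the row player play B with probability p. Expected payoff against 1: 2p + 5(1−p) = −3p + 5; against 2: 9p + 4(1−p) = 5p + 4.
Setting these equal: −3p + 5 = 5p + 4 ⇒ −8p = -1 ⇒ p = 1/8, and the value is (-3)·(1/8) + 5 = 37/8.
For the column player: with q = P(1), equating B's and C's payoffs gives −7q + 9 = q + 4 ⇒ q = 5/8.

37/8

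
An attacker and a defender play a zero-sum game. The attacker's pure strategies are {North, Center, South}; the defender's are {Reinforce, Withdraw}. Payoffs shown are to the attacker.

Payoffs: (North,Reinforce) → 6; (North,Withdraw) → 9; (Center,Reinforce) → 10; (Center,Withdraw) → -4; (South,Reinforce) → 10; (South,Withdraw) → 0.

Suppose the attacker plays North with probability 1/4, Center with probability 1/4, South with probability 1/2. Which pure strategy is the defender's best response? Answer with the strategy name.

If the defender plays Reinforce, the attacker's expected payoff is (1/4)·6 + (1/4)·10 + (1/2)·10 = 9.
If the defender plays Withdraw, the attacker's expected payoff is (1/4)·9 + (1/4)·(-4) + (1/2)·0 = 5/4.
The defender minimizes the attacker's payoff; the smallest is 5/4, so the best response is Withdraw.

Withdraw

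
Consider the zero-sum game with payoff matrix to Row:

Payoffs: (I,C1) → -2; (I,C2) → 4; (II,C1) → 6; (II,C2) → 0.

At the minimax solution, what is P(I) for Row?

1/2

Row minima: I → -2, II → 0; maximin = 0.
Column maxima: C1 → 6, C2 → 4; minimax = 4.
0 ≠ 4, so there is no saddle point; optimal play is mixed.
Let Row play I with probability p. Expected payoff against C1: (-2)p + 6(1−p) = −8p + 6; against C2: 4p + 0(1−p) = 4p.
Setting these equal: −8p + 6 = 4p ⇒ −12p = -6 ⇒ p = 1/2, and the value is (-8)·(1/2) + 6 = 2.
For Column: with q = P(C1), equating I's and II's payoffs gives −6q + 4 = 6q ⇒ q = 1/3.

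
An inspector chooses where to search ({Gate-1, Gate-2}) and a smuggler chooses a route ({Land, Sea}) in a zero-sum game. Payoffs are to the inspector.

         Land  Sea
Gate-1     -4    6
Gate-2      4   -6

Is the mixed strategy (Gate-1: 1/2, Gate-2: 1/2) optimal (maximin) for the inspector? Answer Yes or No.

Yes

Against Land this mix gives (1/2)·(-4) + (1/2)·4 = 0.
Against Sea this mix gives (1/2)·6 + (1/2)·(-6) = 0.
All of the smuggler's active replies (Land, Sea) yield 0, and no column does worse for the inspector. The mix makes the smuggler indifferent and guarantees 0, so it is optimal.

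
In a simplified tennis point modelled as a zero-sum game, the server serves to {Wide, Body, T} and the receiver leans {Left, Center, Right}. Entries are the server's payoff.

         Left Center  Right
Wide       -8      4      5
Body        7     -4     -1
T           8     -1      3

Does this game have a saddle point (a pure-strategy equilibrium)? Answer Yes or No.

No

Row minima: Wide → -8, Body → -4, T → -1; maximin = -1.
Column maxima: Left → 8, Center → 4, Right → 5; minimax = 4.
-1 ≠ 4, so no pure-strategy equilibrium exists.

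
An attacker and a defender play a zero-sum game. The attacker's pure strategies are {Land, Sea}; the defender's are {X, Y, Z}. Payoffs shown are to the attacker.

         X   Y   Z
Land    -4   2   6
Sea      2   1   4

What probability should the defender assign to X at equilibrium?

Row minima: Land → -4, Sea → 1; maximin = 1.
Column maxima: X → 2, Y → 2, Z → 6; minimax = 2.
1 ≠ 2, so there is no saddle point; optimal play is mixed.
Z is strictly dominated by X (it gives the attacker strictly more in every row), so the defender never plays it.
On the remaining 2×2 (Land, Sea vs X, Y):
Let the attacker play Land with probability p. Expected payoff against X: (-4)p + 2(1−p) = −6p + 2; against Y: 2p + 1(1−p) = p + 1.
Setting these equal: −6p + 2 = p + 1 ⇒ −7p = -1 ⇒ p = 1/7, and the value is (-6)·(1/7) + 2 = 8/7.
For the defender: with q = P(X), equating Land's and Sea's payoffs gives −6q + 2 = q + 1 ⇒ q = 1/7.

1/7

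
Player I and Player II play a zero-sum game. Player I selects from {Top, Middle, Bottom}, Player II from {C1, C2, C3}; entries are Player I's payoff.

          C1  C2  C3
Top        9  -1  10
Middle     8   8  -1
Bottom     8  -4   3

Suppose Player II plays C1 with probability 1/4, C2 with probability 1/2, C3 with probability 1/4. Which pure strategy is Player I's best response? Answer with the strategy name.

Expected payoff of Top: (1/4)·9 + (1/2)·(-1) + (1/4)·10 = 17/4.
Expected payoff of Middle: (1/4)·8 + (1/2)·8 + (1/4)·(-1) = 23/4.
Expected payoff of Bottom: (1/4)·8 + (1/2)·(-4) + (1/4)·3 = 3/4.
The largest is 23/4, so Player I's best response is Middle.

Middle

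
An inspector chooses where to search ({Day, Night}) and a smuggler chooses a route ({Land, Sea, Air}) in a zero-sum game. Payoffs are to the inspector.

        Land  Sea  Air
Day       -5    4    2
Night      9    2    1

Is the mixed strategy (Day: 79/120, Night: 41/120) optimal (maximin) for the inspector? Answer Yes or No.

No

Against Land this mix gives (79/120)·(-5) + (41/120)·9 = -13/60.
Against Sea this mix gives (79/120)·4 + (41/120)·2 = 199/60.
Against Air this mix gives (79/120)·2 + (41/120)·1 = 199/120.
The smuggler will play Land, holding the inspector to -13/60. Shifting weight toward the row that does better against Land would raise this floor (the equalizing mix achieves 23/15 against both Land and Air), so the proposed strategy is not optimal.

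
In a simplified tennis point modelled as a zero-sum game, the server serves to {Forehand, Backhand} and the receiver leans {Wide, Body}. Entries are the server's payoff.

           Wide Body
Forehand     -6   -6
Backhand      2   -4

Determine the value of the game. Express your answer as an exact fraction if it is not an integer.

Row minima: Forehand → -6, Backhand → -4; maximin = -4.
Column maxima: Wide → 2, Body → -4; minimax = -4.
Since maximin = minimax = -4, there is a saddle point and the value is -4.

-4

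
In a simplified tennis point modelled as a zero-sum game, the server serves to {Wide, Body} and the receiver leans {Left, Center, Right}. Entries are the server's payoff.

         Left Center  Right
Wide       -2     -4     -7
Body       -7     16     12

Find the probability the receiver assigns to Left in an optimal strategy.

Row minima: Wide → -7, Body → -7; maximin = -7.
Column maxima: Left → -2, Center → 16, Right → 12; minimax = -2.
-7 ≠ -2, so there is no saddle point; optimal play is mixed.
Center is strictly dominated by Right (it gives the server strictly more in every row), so the receiver never plays it.
On the remaining 2×2 (Wide, Body vs Left, Right):
Let the server play Wide with probability p. Expected payoff against Left: (-2)p + (-7)(1−p) = 5p − 7; against Right: (-7)p + 12(1−p) = −19p + 12.
Setting these equal: 5p − 7 = −19p + 12 ⇒ 24p = 19 ⇒ p = 19/24, and the value is (5)·(19/24) − 7 = -73/24.
For the receiver: with q = P(Left), equating Wide's and Body's payoffs gives 5q − 7 = −19q + 12 ⇒ q = 19/24.

19/24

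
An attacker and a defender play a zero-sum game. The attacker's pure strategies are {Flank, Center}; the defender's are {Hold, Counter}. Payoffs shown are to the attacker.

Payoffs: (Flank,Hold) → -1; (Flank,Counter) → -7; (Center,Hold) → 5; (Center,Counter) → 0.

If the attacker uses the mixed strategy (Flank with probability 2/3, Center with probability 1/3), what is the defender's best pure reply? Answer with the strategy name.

If the defender plays Hold, the attacker's expected payoff is (2/3)·(-1) + (1/3)·5 = 1.
If the defender plays Counter, the attacker's expected payoff is (2/3)·(-7) + (1/3)·0 = -14/3.
The defender minimizes the attacker's payoff; the smallest is -14/3, so the best response is Counter.

Counter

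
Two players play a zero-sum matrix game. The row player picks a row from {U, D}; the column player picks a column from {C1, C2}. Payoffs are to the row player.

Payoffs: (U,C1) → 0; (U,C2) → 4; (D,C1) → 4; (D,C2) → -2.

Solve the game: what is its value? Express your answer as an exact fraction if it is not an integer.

8/5

Row minima: U → 0, D → -2; maximin = 0.
Column maxima: C1 → 4, C2 → 4; minimax = 4.
0 ≠ 4, so there is no saddle point; optimal play is mixed.
Let the row player play U with probability p. Expected payoff against C1: 0p + 4(1−p) = −4p + 4; against C2: 4p + (-2)(1−p) = 6p − 2.
Setting these equal: −4p + 4 = 6p − 2 ⇒ −10p = -6 ⇒ p = 3/5, and the value is (-4)·(3/5) + 4 = 8/5.
For the column player: with q = P(C1), equating U's and D's payoffs gives −4q + 4 = 6q − 2 ⇒ q = 3/5.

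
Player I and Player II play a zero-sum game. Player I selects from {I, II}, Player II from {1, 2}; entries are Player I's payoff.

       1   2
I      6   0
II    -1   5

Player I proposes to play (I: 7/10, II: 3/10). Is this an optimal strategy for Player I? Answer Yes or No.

Against 1 this mix gives (7/10)·6 + (3/10)·(-1) = 39/10.
Against 2 this mix gives (7/10)·0 + (3/10)·5 = 3/2.
Player II will play 2, holding Player I to 3/2. Shifting weight toward the row that does better against 2 would raise this floor (the equalizing mix achieves 5/2 against both 2 and 1), so the proposed strategy is not optimal.

No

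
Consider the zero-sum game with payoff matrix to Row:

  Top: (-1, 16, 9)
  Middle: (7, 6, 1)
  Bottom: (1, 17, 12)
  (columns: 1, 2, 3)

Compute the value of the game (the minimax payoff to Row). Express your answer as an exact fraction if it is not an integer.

83/17

Row minima: Top → -1, Middle → 1, Bottom → 1; maximin = 1.
Column maxima: 1 → 7, 2 → 17, 3 → 12; minimax = 7.
1 ≠ 7, so there is no saddle point; optimal play is mixed.
Top is strictly dominated by Bottom, so Row never plays it.
2 is strictly dominated by 3 (it gives Row strictly more in every row), so Column never plays it.
On the remaining 2×2 (Middle, Bottom vs 1, 3):
Let Row play Middle with probability p. Expected payoff against 1: 7p + 1(1−p) = 6p + 1; against 3: 1p + 12(1−p) = −11p + 12.
Setting these equal: 6p + 1 = −11p + 12 ⇒ 17p = 11 ⇒ p = 11/17, and the value is (6)·(11/17) + 1 = 83/17.
For Column: with q = P(1), equating Middle's and Bottom's payoffs gives 6q + 1 = −11q + 12 ⇒ q = 11/17.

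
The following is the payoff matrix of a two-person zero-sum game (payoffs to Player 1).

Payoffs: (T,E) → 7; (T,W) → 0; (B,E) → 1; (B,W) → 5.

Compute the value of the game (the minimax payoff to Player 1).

Row minima: T → 0, B → 1; maximin = 1.
Column maxima: E → 7, W → 5; minimax = 5.
1 ≠ 5, so there is no saddle point; optimal play is mixed.
Let Player 1 play T with probability p. Expected payoff against E: 7p + 1(1−p) = 6p + 1; against W: 0p + 5(1−p) = −5p + 5.
Setting these equal: 6p + 1 = −5p + 5 ⇒ 11p = 4 ⇒ p = 4/11, and the value is (6)·(4/11) + 1 = 35/11.
For Player 2: with q = P(E), equating T's and B's payoffs gives 7q = −4q + 5 ⇒ q = 5/11.

35/11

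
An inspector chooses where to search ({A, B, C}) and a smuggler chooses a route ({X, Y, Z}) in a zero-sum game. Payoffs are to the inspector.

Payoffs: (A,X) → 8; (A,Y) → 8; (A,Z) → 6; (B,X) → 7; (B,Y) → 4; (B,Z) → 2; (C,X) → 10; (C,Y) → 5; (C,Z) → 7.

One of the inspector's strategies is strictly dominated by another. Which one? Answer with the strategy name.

B

A gives a strictly higher payoff than B against every column: 8 > 7, 8 > 4, 6 > 2.
So B is strictly dominated and the inspector never plays it.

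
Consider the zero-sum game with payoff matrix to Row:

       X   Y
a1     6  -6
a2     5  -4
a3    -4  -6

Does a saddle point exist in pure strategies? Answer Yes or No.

Yes

Row minima: a1 → -6, a2 → -4, a3 → -6; maximin = -4.
Column maxima: X → 6, Y → -4; minimax = -4.
maximin = minimax = -4, so a saddle point exists.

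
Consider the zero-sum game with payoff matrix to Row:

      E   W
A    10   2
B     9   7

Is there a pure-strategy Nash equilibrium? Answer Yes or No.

Yes

Row minima: A → 2, B → 7; maximin = 7.
Column maxima: E → 10, W → 7; minimax = 7.
maximin = minimax = 7, so a saddle point exists.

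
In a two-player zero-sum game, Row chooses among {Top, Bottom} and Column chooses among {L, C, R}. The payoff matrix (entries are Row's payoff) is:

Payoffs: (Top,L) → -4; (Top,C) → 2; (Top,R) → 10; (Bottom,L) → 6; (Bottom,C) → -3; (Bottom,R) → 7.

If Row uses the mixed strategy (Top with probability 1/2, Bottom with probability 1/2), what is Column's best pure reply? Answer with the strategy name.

C

If Column plays L, Row's expected payoff is (1/2)·(-4) + (1/2)·6 = 1.
If Column plays C, Row's expected payoff is (1/2)·2 + (1/2)·(-3) = -1/2.
If Column plays R, Row's expected payoff is (1/2)·10 + (1/2)·7 = 17/2.
Column minimizes Row's payoff; the smallest is -1/2, so the best response is C.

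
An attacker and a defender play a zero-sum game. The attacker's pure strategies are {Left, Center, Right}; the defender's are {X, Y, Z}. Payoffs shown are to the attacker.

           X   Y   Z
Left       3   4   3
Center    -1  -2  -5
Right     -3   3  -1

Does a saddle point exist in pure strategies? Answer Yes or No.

Yes

Row minima: Left → 3, Center → -5, Right → -3; maximin = 3.
Column maxima: X → 3, Y → 4, Z → 3; minimax = 3.
maximin = minimax = 3, so a saddle point exists.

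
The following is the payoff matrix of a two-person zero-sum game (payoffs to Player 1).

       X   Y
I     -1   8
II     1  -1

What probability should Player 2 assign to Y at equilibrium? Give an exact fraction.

2/11

Row minima: I → -1, II → -1; maximin = -1.
Column maxima: X → 1, Y → 8; minimax = 1.
-1 ≠ 1, so there is no saddle point; optimal play is mixed.
Let Player 1 play I with probability p. Expected payoff against X: (-1)p + 1(1−p) = −2p + 1; against Y: 8p + (-1)(1−p) = 9p − 1.
Setting these equal: −2p + 1 = 9p − 1 ⇒ −11p = -2 ⇒ p = 2/11, and the value is (-2)·(2/11) + 1 = 7/11.
For Player 2: with q = P(X), equating I's and II's payoffs gives −9q + 8 = 2q − 1 ⇒ q = 9/11.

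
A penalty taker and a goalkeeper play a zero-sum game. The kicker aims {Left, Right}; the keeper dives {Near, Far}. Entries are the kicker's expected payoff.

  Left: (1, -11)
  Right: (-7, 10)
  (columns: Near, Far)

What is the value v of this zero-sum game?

Row minima: Left → -11, Right → -7; maximin = -7.
Column maxima: Near → 1, Far → 10; minimax = 1.
-7 ≠ 1, so there is no saddle point; optimal play is mixed.
Let the kicker play Left with probability p. Expected payoff against Near: 1p + (-7)(1−p) = 8p − 7; against Far: (-11)p + 10(1−p) = −21p + 10.
Setting these equal: 8p − 7 = −21p + 10 ⇒ 29p = 17 ⇒ p = 17/29, and the value is (8)·(17/29) − 7 = -67/29.
For the keeper: with q = P(Near), equating Left's and Right's payoffs gives 12q − 11 = −17q + 10 ⇒ q = 21/29.

-67/29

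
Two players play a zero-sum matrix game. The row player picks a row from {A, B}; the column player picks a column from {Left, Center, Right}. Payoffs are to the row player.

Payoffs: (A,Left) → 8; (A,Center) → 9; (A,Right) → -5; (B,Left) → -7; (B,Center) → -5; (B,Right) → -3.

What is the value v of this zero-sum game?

Row minima: A → -5, B → -7; maximin = -5.
Column maxima: Left → 8, Center → 9, Right → -3; minimax = -3.
-5 ≠ -3, so there is no saddle point; optimal play is mixed.
Center is strictly dominated by Left (it gives the row player strictly more in every row), so the column player never plays it.
On the remaining 2×2 (A, B vs Left, Right):
Let the row player play A with probability p. Expected payoff against Left: 8p + (-7)(1−p) = 15p − 7; against Right: (-5)p + (-3)(1−p) = −2p − 3.
Setting these equal: 15p − 7 = −2p − 3 ⇒ 17p = 4 ⇒ p = 4/17, and the value is (15)·(4/17) − 7 = -59/17.
For the column player: with q = P(Left), equating A's and B's payoffs gives 13q − 5 = −4q − 3 ⇒ q = 2/17.

-59/17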